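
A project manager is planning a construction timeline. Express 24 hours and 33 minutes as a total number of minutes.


Hours: 24
Extra minutes: 33
Minutes per hour: 60
Hours to minutes: 24 x 60 = 1440
Total: 1440 + 33 = 1473

1473


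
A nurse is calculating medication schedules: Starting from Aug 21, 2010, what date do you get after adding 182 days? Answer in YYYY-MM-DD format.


Start: 2010-08-21
Adding 182 days
Days remaining in August: 10
After August: 172 days still to add
September 2010: 30 days, 142 remaining
October 2010: 31 days, 111 remaining
November 2010: 30 days, 81 remaining
December 2010: 31 days, 50 remaining
Result: 2011-02-19

2011-02-19


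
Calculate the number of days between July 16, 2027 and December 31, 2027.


Start: July 16, 2027
End: December 31, 2027
Days left in July: 15
August: 31
September: 30
October: 31
November: 30
... plus remaining months
Sum of remaining months: 153
Total: 15 + 153 = 168

168


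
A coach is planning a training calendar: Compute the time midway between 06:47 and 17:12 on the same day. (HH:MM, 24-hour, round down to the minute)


Start time: 06:47 = 407 minutes from midnight
End time: 17:12 = 1032 minutes from midnight
Sum: 407 + 1032 = 1439
Midpoint: 1439 / 2 = 719 minutes
Convert: 719 / 60 = 11 hours, 59 minutes
Result: 11:59

11:59


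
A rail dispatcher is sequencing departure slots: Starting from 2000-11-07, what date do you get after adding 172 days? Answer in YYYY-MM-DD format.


Start: 2000-11-07
Adding 172 days
Days remaining in November: 23
After November: 149 days still to add
December 2000: 31 days, 118 remaining
January 2001: 31 days, 87 remaining
February 2001: 28 days, 59 remaining
March 2001: 31 days, 28 remaining
Result: 2001-04-28

2001-04-28


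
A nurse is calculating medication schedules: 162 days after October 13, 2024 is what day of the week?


Start: 2024-10-13 (Sunday)
Step 1 - find target date: add 162 days
  2024-10-13 + 162 days = 2025-03-24
Step 2 - day of week:
  162 mod 7 = 1
  Sunday + 1 days -> Monday
Result: Monday (2025-03-24)

Monday


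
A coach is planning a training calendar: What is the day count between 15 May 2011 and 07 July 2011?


Start date: 2011-05-15
End date: 2011-07-07
May 2011: +17 days
Jun 2011: +30 days
Jul 2011: +6 days
Total: 53 days

53


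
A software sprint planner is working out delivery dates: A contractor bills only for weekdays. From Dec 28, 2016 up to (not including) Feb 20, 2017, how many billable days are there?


Start: 2016-12-28 (Wednesday)
End (exclusive): 2017-02-20 (Monday)
Total calendar days: 54
Full weeks: 54 // 7 = 7 -> 35 weekdays
Remaining 5 days starting on Wednesday:
  Wed(w), Thu(w), Fri(w), Sat(-), Sun(-) -> 3 weekdays
Total business days: 35 + 3 = 38

38


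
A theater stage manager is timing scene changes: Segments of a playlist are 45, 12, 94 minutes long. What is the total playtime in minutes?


Durations: 45, 12, 94
Running sum: 45
+ 12 = 57
+ 94 = 151
Total duration: 151 minutes
That is 2 hours and 31 minutes

151


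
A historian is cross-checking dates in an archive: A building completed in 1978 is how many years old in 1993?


Birth year: 1978
Current year: 1993
Age = current year - birth year
Age = 1993 - 1978 = 15

15


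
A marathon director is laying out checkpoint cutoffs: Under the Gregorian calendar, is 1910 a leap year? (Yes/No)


Year: 1910
Divisible by 4? 1910 / 4 = 477.5 -> No
Not divisible by 4, so NOT a leap year

No


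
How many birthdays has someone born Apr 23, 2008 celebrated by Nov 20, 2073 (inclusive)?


Birth: 2008-04-23
Reference: 2073-11-20
Year difference: 2073 - 2008 = 65
Has birthday (04-23) occurred by 11-20? Yes
Age in full years: 65

65


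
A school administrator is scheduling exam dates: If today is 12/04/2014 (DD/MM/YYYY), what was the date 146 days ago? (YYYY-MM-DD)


Start: 2014-04-12
Subtracting 146 days
Days already passed in April: 12
After going back through April: 134 more days to subtract
March 2014: 31 days, 103 remaining
February 2014: 28 days, 75 remaining
January 2014: 31 days, 44 remaining
December 2013: 31 days, 13 remaining
Result: 2013-11-17

2013-11-17


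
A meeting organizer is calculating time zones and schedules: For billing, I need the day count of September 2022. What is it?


Month: September
Year: 2022
September is a 30-day month
Total: 30 days

30


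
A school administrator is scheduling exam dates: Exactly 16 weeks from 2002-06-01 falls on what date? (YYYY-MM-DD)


Start: 2002-06-01
Weeks to add: 16
Convert to days: 16 x 7 = 112 days
Add 112 days to 2002-06-01
Result: 2002-09-21

2002-09-21


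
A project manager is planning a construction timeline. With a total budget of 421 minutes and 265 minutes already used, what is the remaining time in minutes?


Total budget: 421 minutes
Time used: 265 minutes
Remaining: 421 - 265 = 156 minutes
Percent used: 62.9%
Percent remaining: 37.1%

156


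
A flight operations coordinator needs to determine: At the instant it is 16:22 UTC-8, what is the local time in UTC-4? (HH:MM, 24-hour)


Local time: 16:22 at UTC-8 (offset -8h)
Target zone: UTC-4 (offset -4h)
Difference: -4 - (-8) = 4 hours
Calculation: 16 + (4) = 20
Result: 20:22

20:22


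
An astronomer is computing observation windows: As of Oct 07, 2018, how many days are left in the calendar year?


Start: October 07, 2018
End: December 31, 2018
Days left in October: 24
November: 30
December: 31
Sum of remaining months: 61
Total: 24 + 61 = 85

85


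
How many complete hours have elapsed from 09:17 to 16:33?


Start: 09:17
End: 16:33
Hour difference: 16 - 9 = 7 hours
Minute difference: 33 - 17 = 16 minutes
Total minutes: 436
Complete hours: 436 / 60 = 7 (remainder 16)

7


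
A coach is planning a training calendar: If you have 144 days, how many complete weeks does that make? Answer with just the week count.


Total days: 144
Days per week: 7
Division: 144 / 7 = 20 remainder 4
Complete weeks: 20
Remaining days: 4

20


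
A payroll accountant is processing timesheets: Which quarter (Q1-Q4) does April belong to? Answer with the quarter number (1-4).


Month: April (month 4)
Q1: January-March (months 1-3)
Q2: April-June (months 4-6)
Q3: July-September (months 7-9)
Q4: October-December (months 10-12)
Month 4 falls in Q2

2


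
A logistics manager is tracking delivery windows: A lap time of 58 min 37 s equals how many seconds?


Minutes: 58
Seconds: 37
Convert minutes to seconds: 58 x 60 = 3480
Add remaining seconds: 3480 + 37 = 3517

3517


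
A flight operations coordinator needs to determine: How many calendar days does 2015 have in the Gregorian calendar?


Year: 2015
Check leap year rules:
Divisible by 4? No
2015 is not a leap year
Days: 365

365


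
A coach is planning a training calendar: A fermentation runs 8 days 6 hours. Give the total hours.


Days: 8
Extra hours: 6
Hours per day: 24
Days to hours: 8 x 24 = 192
Total: 192 + 6 = 198

198


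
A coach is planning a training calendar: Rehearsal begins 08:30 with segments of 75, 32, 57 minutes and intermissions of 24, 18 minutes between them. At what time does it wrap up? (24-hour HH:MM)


Start: 08:30 = 510 min from midnight
  after task 1 (75 min): 09:45
  after break (24 min): 10:09
  after task 2 (32 min): 10:41
  after break (18 min): 10:59
  after task 3 (57 min): 11:56
Total elapsed: 206 minutes
End time: 11:56

11:56


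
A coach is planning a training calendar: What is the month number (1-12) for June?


Calendar month order:
5. May
6. June <--
7. July
June is month number 6

6


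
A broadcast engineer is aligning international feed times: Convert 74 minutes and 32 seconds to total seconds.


Minutes: 74
Extra seconds: 32
Seconds per minute: 60
Minutes to seconds: 74 x 60 = 4440
Total: 4440 + 32 = 4472

4472


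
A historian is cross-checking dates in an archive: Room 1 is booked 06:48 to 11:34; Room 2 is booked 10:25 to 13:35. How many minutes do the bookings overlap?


Interval A: [408, 694] minutes from midnight
Interval B: [625, 815] minutes from midnight
Overlap start = max(408, 625) = 625
Overlap end = min(694, 815) = 694
Overlap = 694 - 625 = 69 minutes

69


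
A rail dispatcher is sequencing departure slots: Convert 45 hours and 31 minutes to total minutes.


Hours: 45
Extra minutes: 31
Minutes per hour: 60
Hours to minutes: 45 x 60 = 2700
Total: 2700 + 31 = 2731

2731


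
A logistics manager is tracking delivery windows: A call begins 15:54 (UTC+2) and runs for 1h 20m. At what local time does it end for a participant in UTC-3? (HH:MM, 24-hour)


Start: 15:54 in UTC+2
Step 1 - add duration:
  minutes: 54 + 20 = 74 (carry 1h)
  hours: 15 + 1 + 1 = 17
  end in UTC+2: 17:14
Step 2 - convert UTC+2 -> UTC-3:
  offset difference: -3 - (2) = -5 hours
  17 + (-5) = 12 -> mod 24 = 12
Result: 12:14 in UTC-3

12:14


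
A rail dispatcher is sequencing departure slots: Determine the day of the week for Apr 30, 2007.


Date: 2007-04-30
January 1, 2007 is a Monday
Day of year: 120
Offset from Jan 1: 119 days
119 mod 7 = 0
Result: Monday

Monday


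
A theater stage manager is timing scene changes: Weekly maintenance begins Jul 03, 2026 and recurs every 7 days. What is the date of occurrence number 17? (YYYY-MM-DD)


First occurrence: 2026-07-03 (occurrence 1)
Each occurrence is 7 days after the previous.
Occurrence 17 is 16 weeks after the first.
16 weeks = 112 days
2026-07-03 + 112 days = 2026-10-23

2026-10-23


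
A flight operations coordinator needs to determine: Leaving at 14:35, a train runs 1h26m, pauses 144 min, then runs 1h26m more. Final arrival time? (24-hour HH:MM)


Depart: 14:35
Leg 1: +86 min -> 16:01
Layover: +144 min -> 18:25
Leg 2: +86 min -> 19:51
Total travel: 316 minutes = 5h 16m
Arrival: 19:51

19:51


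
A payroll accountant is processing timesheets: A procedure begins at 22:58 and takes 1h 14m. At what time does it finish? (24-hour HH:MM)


Start time: 22:58
Adding: 1 hours 14 minutes
Minutes: 58 + 14 = 72
Minute overflow: 72 >= 60, so carry 1 hour, minutes = 12
Hours: 22 + 1 + 1 = 24
Hour wraparound: 24 mod 24 = 0
Result: 00:12

00:12


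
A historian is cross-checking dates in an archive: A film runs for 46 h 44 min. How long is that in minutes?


Hours: 46
Minutes: 44
Convert hours to minutes: 46 x 60 = 2760
Add remaining minutes: 2760 + 44 = 2804

2804


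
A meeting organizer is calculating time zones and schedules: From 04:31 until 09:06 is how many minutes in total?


Start time: 04:31 = 271 minutes from midnight
End time: 09:06 = 546 minutes from midnight
Difference: 546 - 271 = 275 minutes
That is 4 hours and 35 minutes

275


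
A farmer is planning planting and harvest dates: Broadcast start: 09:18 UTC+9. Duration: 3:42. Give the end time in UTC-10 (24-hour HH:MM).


Start: 09:18 in UTC+9
Step 1 - add duration:
  minutes: 18 + 42 = 60 (carry 1h)
  hours: 9 + 3 + 1 = 13
  end in UTC+9: 13:00
Step 2 - convert UTC+9 -> UTC-10:
  offset difference: -10 - (9) = -19 hours
  13 + (-19) = -6 -> mod 24 = 18
Result: 18:00 in UTC-10

18:00


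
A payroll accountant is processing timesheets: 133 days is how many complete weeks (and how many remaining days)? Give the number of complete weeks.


Total days: 133
Days per week: 7
Division: 133 / 7 = 19 remainder 0
Complete weeks: 19
Remaining days: 0

19


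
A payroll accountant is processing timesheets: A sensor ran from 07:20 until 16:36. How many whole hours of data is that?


Start: 07:20
End: 16:36
Hour difference: 16 - 7 = 9 hours
Minute difference: 36 - 20 = 16 minutes
Total minutes: 556
Complete hours: 556 / 60 = 9 (remainder 16)

9


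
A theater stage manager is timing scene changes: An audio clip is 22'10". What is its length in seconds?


Minutes: 22
Seconds: 10
Convert minutes to seconds: 22 x 60 = 1320
Add remaining seconds: 1320 + 10 = 1330

1330


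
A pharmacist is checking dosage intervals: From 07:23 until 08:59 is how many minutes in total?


Start time: 07:23 = 443 minutes from midnight
End time: 08:59 = 539 minutes from midnight
Difference: 539 - 443 = 96 minutes
That is 1 hours and 36 minutes

96


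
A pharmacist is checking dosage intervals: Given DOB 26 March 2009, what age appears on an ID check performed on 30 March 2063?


Birth: 2009-03-26
Reference: 2063-03-30
Year difference: 2063 - 2009 = 54
Has birthday (03-26) occurred by 03-30? Yes
Age in full years: 54

54


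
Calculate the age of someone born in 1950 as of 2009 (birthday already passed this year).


Birth year: 1950
Current year: 2009
Age = current year - birth year
Age = 2009 - 1950 = 59

59


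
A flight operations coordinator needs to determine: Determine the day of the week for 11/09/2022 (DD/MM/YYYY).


Date: 2022-09-11
January 1, 2022 is a Saturday
Day of year: 254
Offset from Jan 1: 253 days
253 mod 7 = 1
Result: Sunday

Sunday


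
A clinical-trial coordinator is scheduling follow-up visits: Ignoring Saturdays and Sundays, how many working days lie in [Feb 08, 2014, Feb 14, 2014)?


Start: 2014-02-08 (Saturday)
End (exclusive): 2014-02-14 (Friday)
Total calendar days: 6
Full weeks: 6 // 7 = 0 -> 0 weekdays
Remaining 6 days starting on Saturday:
  Sat(-), Sun(-), Mon(w), Tue(w), Wed(w), Thu(w) -> 4 weekdays
Total business days: 0 + 4 = 4

4


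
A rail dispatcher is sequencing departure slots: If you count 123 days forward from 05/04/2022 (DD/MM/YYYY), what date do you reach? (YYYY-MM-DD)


Start: 2022-04-05
Adding 123 days
Days remaining in April: 25
After April: 98 days still to add
May 2022: 31 days, 67 remaining
June 2022: 30 days, 37 remaining
July 2022: 31 days, 6 remaining
August 2022 has 31 days, need 6
Result: 2022-08-06

2022-08-06


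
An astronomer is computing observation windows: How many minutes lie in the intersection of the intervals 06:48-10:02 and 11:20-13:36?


Interval A: [408, 602] minutes from midnight
Interval B: [680, 816] minutes from midnight
Overlap start = max(408, 680) = 680
Overlap end = min(602, 816) = 602
End <= start, so the intervals do not overlap: 0 minutes

0


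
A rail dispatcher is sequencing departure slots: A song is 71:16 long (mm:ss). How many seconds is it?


Minutes: 71
Extra seconds: 16
Seconds per minute: 60
Minutes to seconds: 71 x 60 = 4260
Total: 4260 + 16 = 4276

4276


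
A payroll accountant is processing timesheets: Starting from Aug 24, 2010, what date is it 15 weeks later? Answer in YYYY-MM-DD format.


Start: 2010-08-24
Weeks to add: 15
Convert to days: 15 x 7 = 105 days
Add 105 days to 2010-08-24
Result: 2010-12-07

2010-12-07


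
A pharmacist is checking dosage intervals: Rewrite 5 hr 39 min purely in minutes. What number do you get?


Hours: 5
Extra minutes: 39
Minutes per hour: 60
Hours to minutes: 5 x 60 = 300
Total: 300 + 39 = 339

339


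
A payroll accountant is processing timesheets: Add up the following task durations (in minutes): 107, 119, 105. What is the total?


Durations: 107, 119, 105
Running sum: 107
+ 119 = 226
+ 105 = 331
Total duration: 331 minutes
That is 5 hours and 31 minutes

331


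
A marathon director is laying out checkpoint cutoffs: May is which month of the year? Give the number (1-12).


Calendar month order:
4. April
5. May <--
6. June
May is month number 5

5


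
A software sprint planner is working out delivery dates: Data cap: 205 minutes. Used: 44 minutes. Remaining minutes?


Total budget: 205 minutes
Time used: 44 minutes
Remaining: 205 - 44 = 161 minutes
Percent used: 21.5%
Percent remaining: 78.5%

161


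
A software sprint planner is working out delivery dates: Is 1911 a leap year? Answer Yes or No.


Year: 1911
Divisible by 4? 1911 / 4 = 477.75 -> No
Not divisible by 4, so NOT a leap year

No


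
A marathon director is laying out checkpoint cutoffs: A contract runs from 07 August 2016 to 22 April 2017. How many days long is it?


Start date: 2016-08-07
End date: 2017-04-22
Aug 2016: +25 days
Sep 2016: +30 days
Oct 2016: +31 days
... (6 more months)
Total: 258 days

258


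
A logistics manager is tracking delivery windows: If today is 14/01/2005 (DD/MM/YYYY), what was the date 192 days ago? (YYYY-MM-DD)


Start: 2005-01-14
Subtracting 192 days
Days already passed in January: 14
After going back through January: 178 more days to subtract
December 2004: 31 days, 147 remaining
November 2004: 30 days, 117 remaining
October 2004: 31 days, 86 remaining
September 2004: 30 days, 56 remaining
Result: 2004-07-06

2004-07-06


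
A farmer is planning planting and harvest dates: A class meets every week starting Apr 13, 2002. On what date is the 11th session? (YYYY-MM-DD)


First occurrence: 2002-04-13 (occurrence 1)
Each occurrence is 7 days after the previous.
Occurrence 11 is 10 weeks after the first.
10 weeks = 70 days
2002-04-13 + 70 days = 2002-06-22

2002-06-22


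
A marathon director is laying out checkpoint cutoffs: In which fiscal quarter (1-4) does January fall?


Month: January (month 1)
Q1: January-March (months 1-3)
Q2: April-June (months 4-6)
Q3: July-September (months 7-9)
Q4: October-December (months 10-12)
Month 1 falls in Q1

1


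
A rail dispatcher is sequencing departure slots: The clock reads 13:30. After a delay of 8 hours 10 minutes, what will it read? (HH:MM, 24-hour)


Start time: 13:30
Adding: 8 hours 10 minutes
Minutes: 30 + 10 = 40
Hours: 13 + 8 + 0 = 21
Result: 21:40

21:40


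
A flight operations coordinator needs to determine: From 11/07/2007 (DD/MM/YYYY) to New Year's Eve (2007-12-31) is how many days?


Start: July 11, 2007
End: December 31, 2007
Days left in July: 20
August: 31
September: 30
October: 31
November: 30
... plus remaining months
Sum of remaining months: 153
Total: 20 + 153 = 173

173


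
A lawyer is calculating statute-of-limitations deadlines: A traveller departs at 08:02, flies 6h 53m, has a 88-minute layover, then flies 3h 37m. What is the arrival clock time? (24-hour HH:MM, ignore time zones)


Depart: 08:02
Leg 1: +413 min -> 14:55
Layover: +88 min -> 16:23
Leg 2: +217 min -> 20:00
Total travel: 718 minutes = 11h 58m
Arrival: 20:00

20:00


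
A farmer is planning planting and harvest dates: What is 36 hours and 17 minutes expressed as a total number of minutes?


Hours: 36
Minutes: 17
Convert hours to minutes: 36 x 60 = 2160
Add remaining minutes: 2160 + 17 = 2177

2177


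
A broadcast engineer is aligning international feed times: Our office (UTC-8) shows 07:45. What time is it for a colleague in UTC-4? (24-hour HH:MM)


Local time: 07:45 at UTC-8 (offset -8h)
Target zone: UTC-4 (offset -4h)
Difference: -4 - (-8) = 4 hours
Calculation: 7 + (4) = 11
Result: 11:45

11:45


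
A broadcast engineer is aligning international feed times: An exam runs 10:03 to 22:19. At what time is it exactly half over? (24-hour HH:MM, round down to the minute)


Start time: 10:03 = 603 minutes from midnight
End time: 22:19 = 1339 minutes from midnight
Sum: 603 + 1339 = 1942
Midpoint: 1942 / 2 = 971 minutes
Convert: 971 / 60 = 16 hours, 11 minutes
Result: 16:11

16:11


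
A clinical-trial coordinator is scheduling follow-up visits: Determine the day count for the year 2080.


Year: 2080
Check leap year rules:
Divisible by 4? Yes
Divisible by 100? No
2080 is a leap year
Days: 366

366


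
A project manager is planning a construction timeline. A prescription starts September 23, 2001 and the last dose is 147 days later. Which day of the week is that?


Start: 2001-09-23 (Sunday)
Step 1 - find target date: add 147 days
  2001-09-23 + 147 days = 2002-02-17
Step 2 - day of week:
  147 mod 7 = 0
  Sunday + 0 days -> Sunday
Result: Sunday (2002-02-17)

Sunday


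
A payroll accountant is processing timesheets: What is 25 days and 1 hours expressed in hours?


Days: 25
Extra hours: 1
Hours per day: 24
Days to hours: 25 x 24 = 600
Total: 600 + 1 = 601

601


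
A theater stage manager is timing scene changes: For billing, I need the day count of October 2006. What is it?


Month: October
Year: 2006
October is a 31-day month
Total: 31 days

31


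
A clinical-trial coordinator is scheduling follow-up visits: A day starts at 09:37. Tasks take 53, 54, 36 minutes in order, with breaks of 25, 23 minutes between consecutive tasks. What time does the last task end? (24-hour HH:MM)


Start: 09:37 = 577 min from midnight
  after task 1 (53 min): 10:30
  after break (25 min): 10:55
  after task 2 (54 min): 11:49
  after break (23 min): 12:12
  after task 3 (36 min): 12:48
Total elapsed: 191 minutes
End time: 12:48

12:48


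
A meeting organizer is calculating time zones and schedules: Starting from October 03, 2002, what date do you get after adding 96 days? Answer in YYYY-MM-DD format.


Start: 2002-10-03
Adding 96 days
Days remaining in October: 28
After October: 68 days still to add
November 2002: 30 days, 38 remaining
December 2002: 31 days, 7 remaining
January 2003 has 31 days, need 7
Result: 2003-01-07

2003-01-07


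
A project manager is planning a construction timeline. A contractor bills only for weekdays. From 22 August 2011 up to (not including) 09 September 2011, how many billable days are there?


Start: 2011-08-22 (Monday)
End (exclusive): 2011-09-09 (Friday)
Total calendar days: 18
Full weeks: 18 // 7 = 2 -> 10 weekdays
Remaining 4 days starting on Monday:
  Mon(w), Tue(w), Wed(w), Thu(w) -> 4 weekdays
Total business days: 10 + 4 = 14

14


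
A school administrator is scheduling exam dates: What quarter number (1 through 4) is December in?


Month: December (month 12)
Q1: January-March (months 1-3)
Q2: April-June (months 4-6)
Q3: July-September (months 7-9)
Q4: October-December (months 10-12)
Month 12 falls in Q4

4


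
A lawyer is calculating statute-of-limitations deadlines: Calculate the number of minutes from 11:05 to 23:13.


Start time: 11:05 = 665 minutes from midnight
End time: 23:13 = 1393 minutes from midnight
Difference: 1393 - 665 = 728 minutes
That is 12 hours and 8 minutes

728


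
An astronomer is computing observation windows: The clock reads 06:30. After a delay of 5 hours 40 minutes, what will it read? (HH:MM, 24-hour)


Start time: 06:30
Adding: 5 hours 40 minutes
Minutes: 30 + 40 = 70
Minute overflow: 70 >= 60, so carry 1 hour, minutes = 10
Hours: 6 + 5 + 1 = 12
Result: 12:10

12:10


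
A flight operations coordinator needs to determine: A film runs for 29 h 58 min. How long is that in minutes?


Hours: 29
Minutes: 58
Convert hours to minutes: 29 x 60 = 1740
Add remaining minutes: 1740 + 58 = 1798

1798


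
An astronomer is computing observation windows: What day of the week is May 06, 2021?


Date: 2021-05-06
January 1, 2021 is a Friday
Day of year: 126
Offset from Jan 1: 125 days
125 mod 7 = 6
Result: Thursday

Thursday


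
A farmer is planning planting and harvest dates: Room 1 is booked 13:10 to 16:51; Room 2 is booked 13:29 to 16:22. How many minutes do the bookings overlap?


Interval A: [790, 1011] minutes from midnight
Interval B: [809, 982] minutes from midnight
Overlap start = max(790, 809) = 809
Overlap end = min(1011, 982) = 982
Overlap = 982 - 809 = 173 minutes

173


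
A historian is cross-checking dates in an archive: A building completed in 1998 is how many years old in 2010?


Birth year: 1998
Current year: 2010
Age = current year - birth year
Age = 2010 - 1998 = 12

12


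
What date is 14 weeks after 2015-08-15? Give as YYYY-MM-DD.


Start: 2015-08-15
Weeks to add: 14
Convert to days: 14 x 7 = 98 days
Add 98 days to 2015-08-15
Result: 2015-11-21

2015-11-21


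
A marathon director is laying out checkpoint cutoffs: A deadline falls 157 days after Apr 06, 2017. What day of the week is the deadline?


Start: 2017-04-06 (Thursday)
Step 1 - find target date: add 157 days
  2017-04-06 + 157 days = 2017-09-10
Step 2 - day of week:
  157 mod 7 = 3
  Thursday + 3 days -> Sunday
Result: Sunday (2017-09-10)

Sunday


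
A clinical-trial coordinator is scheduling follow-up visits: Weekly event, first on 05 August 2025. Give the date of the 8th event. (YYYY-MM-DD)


First occurrence: 2025-08-05 (occurrence 1)
Each occurrence is 7 days after the previous.
Occurrence 8 is 7 weeks after the first.
7 weeks = 49 days
2025-08-05 + 49 days = 2025-09-23

2025-09-23


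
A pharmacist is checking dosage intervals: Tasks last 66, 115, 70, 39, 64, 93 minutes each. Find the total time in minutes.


Durations: 66, 115, 70, 39, 64, 93
Running sum: 66
+ 115 = 181
+ 70 = 251
+ 39 = 290
+ 64 = 354
+ 93 = 447
Total duration: 447 minutes
That is 7 hours and 27 minutes

447


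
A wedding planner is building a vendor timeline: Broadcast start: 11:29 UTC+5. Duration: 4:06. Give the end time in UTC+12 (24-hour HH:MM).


Start: 11:29 in UTC+5
Step 1 - add duration:
  minutes: 29 + 6 = 35
  hours: 11 + 4 + 0 = 15
  end in UTC+5: 15:35
Step 2 - convert UTC+5 -> UTC+12:
  offset difference: 12 - (5) = 7 hours
  15 + (7) = 22 -> mod 24 = 22
Result: 22:35 in UTC+12

22:35


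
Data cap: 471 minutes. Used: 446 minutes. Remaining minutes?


Total budget: 471 minutes
Time used: 446 minutes
Remaining: 471 - 446 = 25 minutes
Percent used: 94.7%
Percent remaining: 5.3%

25


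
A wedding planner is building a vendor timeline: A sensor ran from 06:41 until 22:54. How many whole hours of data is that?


Start: 06:41
End: 22:54
Hour difference: 22 - 6 = 16 hours
Minute difference: 54 - 41 = 13 minutes
Total minutes: 973
Complete hours: 973 / 60 = 16 (remainder 13)

16


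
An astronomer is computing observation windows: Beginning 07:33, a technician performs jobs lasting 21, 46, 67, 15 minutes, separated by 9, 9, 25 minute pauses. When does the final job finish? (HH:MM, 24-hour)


Start: 07:33 = 453 min from midnight
  after task 1 (21 min): 07:54
  after break (9 min): 08:03
  after task 2 (46 min): 08:49
  after break (9 min): 08:58
  after task 3 (67 min): 10:05
  after break (25 min): 10:30
  after task 4 (15 min): 10:45
Total elapsed: 192 minutes
End time: 10:45

10:45


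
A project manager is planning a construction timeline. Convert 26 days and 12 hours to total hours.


Days: 26
Extra hours: 12
Hours per day: 24
Days to hours: 26 x 24 = 624
Total: 624 + 12 = 636

636


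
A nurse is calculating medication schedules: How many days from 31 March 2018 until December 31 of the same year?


Start: March 31, 2018
End: December 31, 2018
Days left in March: 0
April: 30
May: 31
June: 30
July: 31
... plus remaining months
Sum of remaining months: 275
Total: 0 + 275 = 275

275


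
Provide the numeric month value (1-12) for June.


Calendar month order:
5. May
6. June <--
7. July
June is month number 6

6


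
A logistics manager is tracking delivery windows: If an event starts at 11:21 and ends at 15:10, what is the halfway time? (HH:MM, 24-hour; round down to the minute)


Start time: 11:21 = 681 minutes from midnight
End time: 15:10 = 910 minutes from midnight
Sum: 681 + 910 = 1591
Midpoint: 1591 / 2 = 795 minutes
Convert: 795 / 60 = 13 hours, 15 minutes
Result: 13:15

13:15


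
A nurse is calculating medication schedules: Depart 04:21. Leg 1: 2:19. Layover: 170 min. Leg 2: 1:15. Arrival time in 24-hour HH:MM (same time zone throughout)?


Depart: 04:21
Leg 1: +139 min -> 06:40
Layover: +170 min -> 09:30
Leg 2: +75 min -> 10:45
Total travel: 384 minutes = 6h 24m
Arrival: 10:45

10:45


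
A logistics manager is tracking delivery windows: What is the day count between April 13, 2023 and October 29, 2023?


Start date: 2023-04-13
End date: 2023-10-29
Apr 2023: +18 days
May 2023: +31 days
Jun 2023: +30 days
... (4 more months)
Total: 199 days

199


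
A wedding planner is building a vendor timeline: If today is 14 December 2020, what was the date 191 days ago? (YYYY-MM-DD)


Start: 2020-12-14
Subtracting 191 days
Days already passed in December: 14
After going back through December: 177 more days to subtract
November 2020: 30 days, 147 remaining
October 2020: 31 days, 116 remaining
September 2020: 30 days, 86 remaining
August 2020: 31 days, 55 remaining
Result: 2020-06-06

2020-06-06


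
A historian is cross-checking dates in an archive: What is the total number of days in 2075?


Year: 2075
Check leap year rules:
Divisible by 4? No
2075 is not a leap year
Days: 365

365


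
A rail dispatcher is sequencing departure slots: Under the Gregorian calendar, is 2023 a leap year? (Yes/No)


Year: 2023
Divisible by 4? 2023 / 4 = 505.75 -> No
Not divisible by 4, so NOT a leap year

No


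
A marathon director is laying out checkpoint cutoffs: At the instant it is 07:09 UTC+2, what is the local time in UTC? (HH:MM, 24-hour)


Local time: 07:09 at UTC+2 (offset 2h)
Target zone: UTC (offset 0h)
Difference: 0 - (2) = -2 hours
Calculation: 7 + (-2) = 5
Result: 05:09

05:09


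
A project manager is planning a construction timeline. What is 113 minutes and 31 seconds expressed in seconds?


Minutes: 113
Extra seconds: 31
Seconds per minute: 60
Minutes to seconds: 113 x 60 = 6780
Total: 6780 + 31 = 6811

6811


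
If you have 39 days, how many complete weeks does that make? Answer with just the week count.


Total days: 39
Days per week: 7
Division: 39 / 7 = 5 remainder 4
Complete weeks: 5
Remaining days: 4

5


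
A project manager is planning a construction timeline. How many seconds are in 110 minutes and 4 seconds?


Minutes: 110
Seconds: 4
Convert minutes to seconds: 110 x 60 = 6600
Add remaining seconds: 6600 + 4 = 6604

6604


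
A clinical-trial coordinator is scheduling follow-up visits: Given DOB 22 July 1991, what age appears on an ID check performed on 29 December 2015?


Birth: 1991-07-22
Reference: 2015-12-29
Year difference: 2015 - 1991 = 24
Has birthday (07-22) occurred by 12-29? Yes
Age in full years: 24

24


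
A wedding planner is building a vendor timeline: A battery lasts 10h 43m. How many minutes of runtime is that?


Hours: 10
Extra minutes: 43
Minutes per hour: 60
Hours to minutes: 10 x 60 = 600
Total: 600 + 43 = 643

643


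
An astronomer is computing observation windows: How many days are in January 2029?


Month: January
Year: 2029
January is a 31-day month
Total: 31 days

31


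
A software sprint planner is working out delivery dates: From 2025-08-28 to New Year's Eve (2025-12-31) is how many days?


Start: August 28, 2025
End: December 31, 2025
Days left in August: 3
September: 30
October: 31
November: 30
December: 31
Sum of remaining months: 122
Total: 3 + 122 = 125

125


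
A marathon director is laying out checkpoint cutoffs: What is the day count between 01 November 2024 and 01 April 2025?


Start date: 2024-11-01
End date: 2025-04-01
Nov 2024: +30 days
Dec 2024: +31 days
Jan 2025: +31 days
Feb 2025: +28 days
Mar 2025: +31 days
Total: 151 days

151


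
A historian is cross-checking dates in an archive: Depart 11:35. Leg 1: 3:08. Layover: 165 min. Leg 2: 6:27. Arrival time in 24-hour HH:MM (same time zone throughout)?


Depart: 11:35
Leg 1: +188 min -> 14:43
Layover: +165 min -> 17:28
Leg 2: +387 min -> 23:55
Total travel: 740 minutes = 12h 20m
Arrival: 23:55

23:55


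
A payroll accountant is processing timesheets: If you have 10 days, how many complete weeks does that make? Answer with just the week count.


Total days: 10
Days per week: 7
Division: 10 / 7 = 1 remainder 3
Complete weeks: 1
Remaining days: 3

1


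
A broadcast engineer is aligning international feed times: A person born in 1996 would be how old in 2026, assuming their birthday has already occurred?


Birth year: 1996
Current year: 2026
Age = current year - birth year
Age = 2026 - 1996 = 30

30


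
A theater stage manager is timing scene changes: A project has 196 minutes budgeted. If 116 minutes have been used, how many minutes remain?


Total budget: 196 minutes
Time used: 116 minutes
Remaining: 196 - 116 = 80 minutes
Percent used: 59.2%
Percent remaining: 40.8%

80


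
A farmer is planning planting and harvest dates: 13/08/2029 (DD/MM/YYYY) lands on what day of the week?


Date: 2029-08-13
January 1, 2029 is a Monday
Day of year: 225
Offset from Jan 1: 224 days
224 mod 7 = 0
Result: Monday

Monday


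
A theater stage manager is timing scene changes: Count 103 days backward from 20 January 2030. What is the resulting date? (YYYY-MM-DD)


Start: 2030-01-20
Subtracting 103 days
Days already passed in January: 20
After going back through January: 83 more days to subtract
December 2029: 31 days, 52 remaining
November 2029: 30 days, 22 remaining
October 2029 has 31 days, need 22
Result: 2029-10-09

2029-10-09


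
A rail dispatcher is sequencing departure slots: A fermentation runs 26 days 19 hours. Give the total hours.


Days: 26
Extra hours: 19
Hours per day: 24
Days to hours: 26 x 24 = 624
Total: 624 + 19 = 643

643


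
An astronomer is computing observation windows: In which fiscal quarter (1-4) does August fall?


Month: August (month 8)
Q1: January-March (months 1-3)
Q2: April-June (months 4-6)
Q3: July-September (months 7-9)
Q4: October-December (months 10-12)
Month 8 falls in Q3

3


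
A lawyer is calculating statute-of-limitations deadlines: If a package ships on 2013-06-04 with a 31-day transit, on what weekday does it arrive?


Start: 2013-06-04 (Tuesday)
Step 1 - find target date: add 31 days
  2013-06-04 + 31 days = 2013-07-05
Step 2 - day of week:
  31 mod 7 = 3
  Tuesday + 3 days -> Friday
Result: Friday (2013-07-05)

Friday


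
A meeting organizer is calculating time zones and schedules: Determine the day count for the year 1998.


Year: 1998
Check leap year rules:
Divisible by 4? No
1998 is not a leap year
Days: 365

365


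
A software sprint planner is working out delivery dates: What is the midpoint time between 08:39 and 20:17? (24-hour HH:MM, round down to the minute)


Start time: 08:39 = 519 minutes from midnight
End time: 20:17 = 1217 minutes from midnight
Sum: 519 + 1217 = 1736
Midpoint: 1736 / 2 = 868 minutes
Convert: 868 / 60 = 14 hours, 28 minutes
Result: 14:28

14:28


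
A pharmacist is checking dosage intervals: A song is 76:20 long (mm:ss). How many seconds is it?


Minutes: 76
Extra seconds: 20
Seconds per minute: 60
Minutes to seconds: 76 x 60 = 4560
Total: 4560 + 20 = 4580

4580


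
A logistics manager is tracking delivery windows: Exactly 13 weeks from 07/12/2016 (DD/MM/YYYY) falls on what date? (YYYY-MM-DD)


Start: 2016-12-07
Weeks to add: 13
Convert to days: 13 x 7 = 91 days
Add 91 days to 2016-12-07
Result: 2017-03-08

2017-03-08


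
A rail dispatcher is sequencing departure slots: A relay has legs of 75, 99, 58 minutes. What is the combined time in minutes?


Durations: 75, 99, 58
Running sum: 75
+ 99 = 174
+ 58 = 232
Total duration: 232 minutes
That is 3 hours and 52 minutes

232


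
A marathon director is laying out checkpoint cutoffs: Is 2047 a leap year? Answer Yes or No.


Year: 2047
Divisible by 4? 2047 / 4 = 511.75 -> No
Not divisible by 4, so NOT a leap year

No


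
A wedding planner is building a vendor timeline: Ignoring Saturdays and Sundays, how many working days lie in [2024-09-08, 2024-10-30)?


Start: 2024-09-08 (Sunday)
End (exclusive): 2024-10-30 (Wednesday)
Total calendar days: 52
Full weeks: 52 // 7 = 7 -> 35 weekdays
Remaining 3 days starting on Sunday:
  Sun(-), Mon(w), Tue(w) -> 2 weekdays
Total business days: 35 + 2 = 37

37


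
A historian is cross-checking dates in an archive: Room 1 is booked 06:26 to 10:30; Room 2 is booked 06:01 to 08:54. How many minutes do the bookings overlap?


Interval A: [386, 630] minutes from midnight
Interval B: [361, 534] minutes from midnight
Overlap start = max(386, 361) = 386
Overlap end = min(630, 534) = 534
Overlap = 534 - 386 = 148 minutes

148


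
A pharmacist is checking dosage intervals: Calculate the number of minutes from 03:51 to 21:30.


Start time: 03:51 = 231 minutes from midnight
End time: 21:30 = 1290 minutes from midnight
Difference: 1290 - 231 = 1059 minutes
That is 17 hours and 39 minutes

1059


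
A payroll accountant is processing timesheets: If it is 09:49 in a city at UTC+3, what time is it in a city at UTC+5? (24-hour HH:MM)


Local time: 09:49 at UTC+3 (offset 3h)
Target zone: UTC+5 (offset 5h)
Difference: 5 - (3) = 2 hours
Calculation: 9 + (2) = 11
Result: 11:49

11:49


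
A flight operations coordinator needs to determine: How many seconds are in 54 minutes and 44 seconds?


Minutes: 54
Seconds: 44
Convert minutes to seconds: 54 x 60 = 3240
Add remaining seconds: 3240 + 44 = 3284

3284


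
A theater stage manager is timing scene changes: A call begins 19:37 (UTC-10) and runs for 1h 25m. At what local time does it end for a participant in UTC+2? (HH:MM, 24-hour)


Start: 19:37 in UTC-10
Step 1 - add duration:
  minutes: 37 + 25 = 62 (carry 1h)
  hours: 19 + 1 + 1 = 21
  end in UTC-10: 21:02
Step 2 - convert UTC-10 -> UTC+2:
  offset difference: 2 - (-10) = 12 hours
  21 + (12) = 33 -> mod 24 = 9
Result: 09:02 in UTC+2

09:02


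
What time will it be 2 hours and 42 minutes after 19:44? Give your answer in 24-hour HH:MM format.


Start time: 19:44
Adding: 2 hours 42 minutes
Minutes: 44 + 42 = 86
Minute overflow: 86 >= 60, so carry 1 hour, minutes = 26
Hours: 19 + 2 + 1 = 22
Result: 22:26

22:26


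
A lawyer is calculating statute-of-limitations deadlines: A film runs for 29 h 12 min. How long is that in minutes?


Hours: 29
Minutes: 12
Convert hours to minutes: 29 x 60 = 1740
Add remaining minutes: 1740 + 12 = 1752

1752


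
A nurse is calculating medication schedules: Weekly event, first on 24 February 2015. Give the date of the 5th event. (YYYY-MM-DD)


First occurrence: 2015-02-24 (occurrence 1)
Each occurrence is 7 days after the previous.
Occurrence 5 is 4 weeks after the first.
4 weeks = 28 days
2015-02-24 + 28 days = 2015-03-24

2015-03-24


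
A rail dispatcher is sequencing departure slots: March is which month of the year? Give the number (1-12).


Calendar month order:
2. February
3. March <--
4. April
March is month number 3

3


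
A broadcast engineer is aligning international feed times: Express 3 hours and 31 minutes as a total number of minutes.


Hours: 3
Extra minutes: 31
Minutes per hour: 60
Hours to minutes: 3 x 60 = 180
Total: 180 + 31 = 211

211


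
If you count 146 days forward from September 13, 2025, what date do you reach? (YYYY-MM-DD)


Start: 2025-09-13
Adding 146 days
Days remaining in September: 17
After September: 129 days still to add
October 2025: 31 days, 98 remaining
November 2025: 30 days, 68 remaining
December 2025: 31 days, 37 remaining
January 2026: 31 days, 6 remaining
Result: 2026-02-06

2026-02-06


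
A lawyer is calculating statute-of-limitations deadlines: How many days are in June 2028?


Month: June
Year: 2028
June is a 30-day month
Total: 30 days

30


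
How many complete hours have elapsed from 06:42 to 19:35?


Start: 06:42
End: 19:35
Hour difference: 19 - 6 = 13 hours
Minute difference: 35 - 42 = -7 minutes
Total minutes: 773
Complete hours: 773 / 60 = 12 (remainder 53)

12


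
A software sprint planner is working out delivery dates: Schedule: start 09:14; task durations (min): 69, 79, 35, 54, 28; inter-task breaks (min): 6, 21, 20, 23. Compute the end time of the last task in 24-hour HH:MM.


Start: 09:14 = 554 min from midnight
  after task 1 (69 min): 10:23
  after break (6 min): 10:29
  after task 2 (79 min): 11:48
  after break (21 min): 12:09
  after task 3 (35 min): 12:44
  after break (20 min): 13:04
  after task 4 (54 min): 13:58
  after break (23 min): 14:21
  after task 5 (28 min): 14:49
Total elapsed: 335 minutes
End time: 14:49

14:49


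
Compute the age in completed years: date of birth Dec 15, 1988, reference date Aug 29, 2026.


Birth: 1988-12-15
Reference: 2026-08-29
Year difference: 2026 - 1988 = 38
Has birthday (12-15) occurred by 08-29? No
Birthday not yet reached this year -> subtract 1
Age in full years: 37

37
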